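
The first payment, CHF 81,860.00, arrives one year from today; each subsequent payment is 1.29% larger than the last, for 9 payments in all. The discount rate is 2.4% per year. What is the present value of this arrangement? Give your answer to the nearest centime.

CHF 689,053.12

Periodic rate r = 0.024 per year.
Growing ordinary annuity: PV = PMT₁ × [1 − ((1+g)/(1+r))^n] / (r − g) = 81,860 × [1 − ((1+0.0129)/(1+r))^9] / (r − 0.0129) = CHF 689,053.12.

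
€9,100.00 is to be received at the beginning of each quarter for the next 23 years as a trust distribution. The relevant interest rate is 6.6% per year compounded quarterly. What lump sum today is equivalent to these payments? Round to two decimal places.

This is an annuity due: 92 payments of €9,100.00 at the beginning of each quarter.
Periodic rate r = 0.066/4 per quarter; n is counted in quarters.
PV = PMT × [(1 − (1+r)^−n)/r] × (1+r) = 9,100 × [1 − (1+r)^−92] / r × (1+r) = €436,225.11

€436,225.11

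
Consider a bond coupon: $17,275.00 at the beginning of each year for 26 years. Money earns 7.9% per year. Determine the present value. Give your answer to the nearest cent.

$203,267.93

This is an annuity due: 26 payments of $17,275.00 at the beginning of each year.
Periodic rate r = 0.079 per year.
PV = PMT × [(1 − (1+r)^−n)/r] × (1+r) = 17,275 × [1 − (1+r)^−26] / r × (1+r) = $203,267.93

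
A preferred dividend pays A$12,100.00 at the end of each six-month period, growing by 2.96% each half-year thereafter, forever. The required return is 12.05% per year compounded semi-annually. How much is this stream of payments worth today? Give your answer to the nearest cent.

Periodic rate r = 0.1205/2 per half-year.
Growing perpetuity (Gordon): PV = PMT₁ / (r − g) = 12,100 / (r − 0.0296) = A$394,779.77.

A$394,779.77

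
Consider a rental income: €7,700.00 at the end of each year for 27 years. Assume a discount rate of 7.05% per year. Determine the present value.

€91,863.39

This is an ordinary annuity: 27 payments of €7,700.00 at the end of each year.
Periodic rate r = 0.0705 per year.
PV = PMT × [(1 − (1+r)^−n)/r] = 7,700 × [1 − (1+r)^−27] / r = €91,863.39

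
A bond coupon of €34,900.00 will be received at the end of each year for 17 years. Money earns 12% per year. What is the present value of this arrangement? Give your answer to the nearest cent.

This is an ordinary annuity: 17 payments of €34,900.00 at the end of each year.
Periodic rate r = 0.12 per year.
PV = PMT × [(1 − (1+r)^−n)/r] = 34,900 × [1 − (1+r)^−17] / r = €248,475.10

€248,475.10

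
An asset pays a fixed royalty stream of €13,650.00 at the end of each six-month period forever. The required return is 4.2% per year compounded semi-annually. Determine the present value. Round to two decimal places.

€650,000.00

Periodic rate r = 0.042/2 per half-year.
Level perpetuity: PV = PMT / r = 13,650 / (0.042/2) = €650,000.00.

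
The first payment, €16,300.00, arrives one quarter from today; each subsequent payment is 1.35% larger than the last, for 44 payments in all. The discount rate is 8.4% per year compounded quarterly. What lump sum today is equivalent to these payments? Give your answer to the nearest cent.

€602,106.73

Periodic rate r = 0.084/4 per quarter; n is counted in quarters.
Growing ordinary annuity: PV = PMT₁ × [1 − ((1+g)/(1+r))^n] / (r − g) = 16,300 × [1 − ((1+0.0135)/(1+r))^44] / (r − 0.0135) = €602,106.73.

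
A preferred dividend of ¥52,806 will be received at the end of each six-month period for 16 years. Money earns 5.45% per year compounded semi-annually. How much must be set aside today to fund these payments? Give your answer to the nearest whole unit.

¥1,118,088

This is an ordinary annuity: 32 payments of ¥52,806 at the end of each six-month period.
Periodic rate r = 0.0545/2 per half-year; n is counted in half-years.
PV = PMT × [(1 − (1+r)^−n)/r] = 52,806 × [1 − (1+r)^−32] / r = ¥1,118,088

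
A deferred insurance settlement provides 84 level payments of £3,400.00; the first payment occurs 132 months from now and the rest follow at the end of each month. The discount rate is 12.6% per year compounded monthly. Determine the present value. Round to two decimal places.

£48,144.58

Ordinary annuity of 84 payments, first payment at period 132.
Periodic rate r = 0.126/12 per month; n is counted in months.
The ordinary-annuity PV formula values the stream one period before the first payment (period 131); discount that back 131 periods:
PV₀ = 3,400 × [1 − (1+r)^−84] / r × (1+r)^−131 = £48,144.58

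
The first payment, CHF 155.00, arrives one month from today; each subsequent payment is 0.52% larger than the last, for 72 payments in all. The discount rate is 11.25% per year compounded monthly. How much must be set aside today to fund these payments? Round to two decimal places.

CHF 9,578.98

Periodic rate r = 0.1125/12 per month; n is counted in months.
Growing ordinary annuity: PV = PMT₁ × [1 − ((1+g)/(1+r))^n] / (r − g) = 155 × [1 − ((1+0.0052)/(1+r))^72] / (r − 0.0052) = CHF 9,578.98.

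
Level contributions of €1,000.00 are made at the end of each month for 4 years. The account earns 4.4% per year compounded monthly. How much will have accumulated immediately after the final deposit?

€52,378.45

This is an ordinary annuity: 48 deposits of €1,000.00 at the end of each month.
Periodic rate r = 0.044/12 per month; n is counted in months.
FV = PMT × [((1+r)^n − 1)/r] = 1,000 × [(1+r)^48 − 1] / r = €52,378.45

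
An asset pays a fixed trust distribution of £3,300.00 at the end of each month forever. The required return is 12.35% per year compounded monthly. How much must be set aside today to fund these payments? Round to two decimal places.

£320,647.77

Periodic rate r = 0.1235/12 per month.
Level perpetuity: PV = PMT / r = 3,300 / (0.1235/12) = £320,647.77.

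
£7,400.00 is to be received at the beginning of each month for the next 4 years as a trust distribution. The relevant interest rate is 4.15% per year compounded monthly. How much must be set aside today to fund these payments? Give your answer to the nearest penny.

£327,895.13

This is an annuity due: 48 payments of £7,400.00 at the beginning of each month.
Periodic rate r = 0.0415/12 per month; n is counted in months.
PV = PMT × [(1 − (1+r)^−n)/r] × (1+r) = 7,400 × [1 − (1+r)^−48] / r × (1+r) = £327,895.13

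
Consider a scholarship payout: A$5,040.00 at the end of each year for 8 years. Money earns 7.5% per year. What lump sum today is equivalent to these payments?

This is an ordinary annuity: 8 payments of A$5,040.00 at the end of each year.
Periodic rate r = 0.075 per year.
PV = PMT × [(1 − (1+r)^−n)/r] = 5,040 × [1 − (1+r)^−8] / r = A$29,520.81

A$29,520.81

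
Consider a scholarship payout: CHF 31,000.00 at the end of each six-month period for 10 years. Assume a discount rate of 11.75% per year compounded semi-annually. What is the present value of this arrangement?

This is an ordinary annuity: 20 payments of CHF 31,000.00 at the end of each six-month period.
Periodic rate r = 0.1175/2 per half-year; n is counted in half-years.
PV = PMT × [(1 − (1+r)^−n)/r] = 31,000 × [1 − (1+r)^−20] / r = CHF 359,204.01

CHF 359,204.01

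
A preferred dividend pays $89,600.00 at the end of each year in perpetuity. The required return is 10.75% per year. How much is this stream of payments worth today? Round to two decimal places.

$833,488.37

Periodic rate r = 0.1075 per year.
Level perpetuity: PV = PMT / r = 89,600 / (0.1075) = $833,488.37.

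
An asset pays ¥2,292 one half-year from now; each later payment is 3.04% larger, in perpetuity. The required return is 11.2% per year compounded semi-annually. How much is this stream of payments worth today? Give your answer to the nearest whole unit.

Periodic rate r = 0.112/2 per half-year.
Growing perpetuity (Gordon): PV = PMT₁ / (r − g) = 2,292 / (r − 0.0304) = ¥89,531.

¥89,531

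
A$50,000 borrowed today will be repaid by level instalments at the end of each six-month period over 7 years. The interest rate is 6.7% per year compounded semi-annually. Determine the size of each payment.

Level ordinary annuity; solve PV = PMT × [(1 − (1+r)^−n)/r] for PMT.
Periodic rate r = 0.067/2 per half-year; n is counted in half-years.
With n = 14: PMT = 50,000 / ([(1 − (1+r)^−n)/r]) = A$4,532.59

A$4,532.59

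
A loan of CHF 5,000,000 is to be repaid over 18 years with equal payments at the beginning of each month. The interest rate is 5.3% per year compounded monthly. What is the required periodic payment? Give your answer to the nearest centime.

Level annuity due; solve PV = PMT × [(1 − (1+r)^−n)/r] × (1+r) for PMT.
Periodic rate r = 0.053/12 per month; n is counted in months.
With n = 216: PMT = 5,000,000 / ([(1 − (1+r)^−n)/r] × (1+r)) = CHF 35,808.60

CHF 35,808.60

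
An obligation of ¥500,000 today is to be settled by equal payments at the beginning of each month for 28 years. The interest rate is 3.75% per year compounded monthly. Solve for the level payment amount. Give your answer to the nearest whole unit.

Level annuity due; solve PV = PMT × [(1 − (1+r)^−n)/r] × (1+r) for PMT.
Periodic rate r = 0.0375/12 per month; n is counted in months.
With n = 336: PMT = 500,000 / ([(1 − (1+r)^−n)/r] × (1+r)) = ¥2,398

¥2,398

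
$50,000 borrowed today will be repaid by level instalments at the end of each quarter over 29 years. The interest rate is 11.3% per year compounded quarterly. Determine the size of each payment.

Level ordinary annuity; solve PV = PMT × [(1 − (1+r)^−n)/r] for PMT.
Periodic rate r = 0.113/4 per quarter; n is counted in quarters.
With n = 116: PMT = 50,000 / ([(1 − (1+r)^−n)/r]) = $1,470.58

$1,470.58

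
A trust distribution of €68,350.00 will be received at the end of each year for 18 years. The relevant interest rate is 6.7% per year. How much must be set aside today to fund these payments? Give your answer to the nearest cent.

This is an ordinary annuity: 18 payments of €68,350.00 at the end of each year.
Periodic rate r = 0.067 per year.
PV = PMT × [(1 − (1+r)^−n)/r] = 68,350 × [1 − (1+r)^−18] / r = €702,678.18

€702,678.18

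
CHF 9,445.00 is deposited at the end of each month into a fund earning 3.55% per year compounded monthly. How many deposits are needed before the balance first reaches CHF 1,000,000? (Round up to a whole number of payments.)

93 payments

Periodic rate r = 0.0355/12 per month; n is counted in months.
Ordinary annuity FV: 1,000,000 = 9,445 × [((1+r)^n − 1)/r].
(1+r)^n = 1 + 1,000,000 × r / 9,445, so n = ln(1 + 1,000,000·r/9,445) / ln(1+r) = 92.24.
Round up to a whole number of payments: n = 93.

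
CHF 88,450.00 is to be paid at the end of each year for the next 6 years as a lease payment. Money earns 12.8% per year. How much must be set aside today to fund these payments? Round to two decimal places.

CHF 355,561.40

This is an ordinary annuity: 6 payments of CHF 88,450.00 at the end of each year.
Periodic rate r = 0.128 per year.
PV = PMT × [(1 − (1+r)^−n)/r] = 88,450 × [1 − (1+r)^−6] / r = CHF 355,561.40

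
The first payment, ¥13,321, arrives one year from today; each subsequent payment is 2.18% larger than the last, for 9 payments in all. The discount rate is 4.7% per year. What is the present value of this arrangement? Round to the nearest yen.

¥104,080

Periodic rate r = 0.047 per year.
Growing ordinary annuity: PV = PMT₁ × [1 − ((1+g)/(1+r))^n] / (r − g) = 13,321 × [1 − ((1+0.0218)/(1+r))^9] / (r − 0.0218) = ¥104,080.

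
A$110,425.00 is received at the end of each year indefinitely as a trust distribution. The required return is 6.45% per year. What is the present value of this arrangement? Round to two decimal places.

A$1,712,015.50

Periodic rate r = 0.0645 per year.
Level perpetuity: PV = PMT / r = 110,425 / (0.0645) = A$1,712,015.50.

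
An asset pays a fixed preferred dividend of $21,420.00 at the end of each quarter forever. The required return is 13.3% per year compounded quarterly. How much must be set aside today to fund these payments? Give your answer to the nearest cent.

Periodic rate r = 0.133/4 per quarter.
Level perpetuity: PV = PMT / r = 21,420 / (0.133/4) = $644,210.53.

$644,210.53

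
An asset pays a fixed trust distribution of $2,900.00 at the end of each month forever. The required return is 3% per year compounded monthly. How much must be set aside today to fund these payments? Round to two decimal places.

$1,160,000.00

Periodic rate r = 0.03/12 per month.
Level perpetuity: PV = PMT / r = 2,900 / (0.03/12) = $1,160,000.00.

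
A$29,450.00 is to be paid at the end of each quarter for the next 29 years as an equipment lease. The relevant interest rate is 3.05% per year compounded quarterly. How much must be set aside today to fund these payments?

This is an ordinary annuity: 116 payments of A$29,450.00 at the end of each quarter.
Periodic rate r = 0.0305/4 per quarter; n is counted in quarters.
PV = PMT × [(1 − (1+r)^−n)/r] = 29,450 × [1 − (1+r)^−116] / r = A$2,262,114.16

A$2,262,114.16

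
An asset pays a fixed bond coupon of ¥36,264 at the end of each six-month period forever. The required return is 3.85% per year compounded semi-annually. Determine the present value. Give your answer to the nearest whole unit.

Periodic rate r = 0.0385/2 per half-year.
Level perpetuity: PV = PMT / r = 36,264 / (0.0385/2) = ¥1,883,844.

¥1,883,844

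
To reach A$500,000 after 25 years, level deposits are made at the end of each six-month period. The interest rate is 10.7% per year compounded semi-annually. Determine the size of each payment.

Level ordinary annuity; solve FV = PMT × [((1+r)^n − 1)/r] for PMT.
Periodic rate r = 0.107/2 per half-year; n is counted in half-years.
With n = 50: PMT = 500,000 / ([((1+r)^n − 1)/r]) = A$2,132.60

A$2,132.60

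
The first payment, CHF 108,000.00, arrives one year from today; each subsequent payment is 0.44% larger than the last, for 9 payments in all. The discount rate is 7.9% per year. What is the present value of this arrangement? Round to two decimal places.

Periodic rate r = 0.079 per year.
Growing ordinary annuity: PV = PMT₁ × [1 − ((1+g)/(1+r))^n] / (r − g) = 108,000 × [1 − ((1+0.0044)/(1+r))^9] / (r − 0.0044) = CHF 688,003.45.

CHF 688,003.45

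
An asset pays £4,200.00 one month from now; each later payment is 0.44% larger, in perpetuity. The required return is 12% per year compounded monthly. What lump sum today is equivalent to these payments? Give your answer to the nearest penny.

Periodic rate r = 0.12/12 per month.
Growing perpetuity (Gordon): PV = PMT₁ / (r − g) = 4,200 / (r − 0.0044) = £750,000.00.

£750,000.00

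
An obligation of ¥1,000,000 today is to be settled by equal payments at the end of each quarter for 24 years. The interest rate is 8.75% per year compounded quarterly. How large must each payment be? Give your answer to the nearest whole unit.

¥25,007

Level ordinary annuity; solve PV = PMT × [(1 − (1+r)^−n)/r] for PMT.
Periodic rate r = 0.0875/4 per quarter; n is counted in quarters.
With n = 96: PMT = 1,000,000 / ([(1 − (1+r)^−n)/r]) = ¥25,007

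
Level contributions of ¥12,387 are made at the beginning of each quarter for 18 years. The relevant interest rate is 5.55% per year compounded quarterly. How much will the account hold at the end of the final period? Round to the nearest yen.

This is an annuity due: 72 deposits of ¥12,387 at the beginning of each quarter.
Periodic rate r = 0.0555/4 per quarter; n is counted in quarters.
FV = PMT × [((1+r)^n − 1)/r] × (1+r) = 12,387 × [(1+r)^72 − 1] / r × (1+r) = ¥1,536,011

¥1,536,011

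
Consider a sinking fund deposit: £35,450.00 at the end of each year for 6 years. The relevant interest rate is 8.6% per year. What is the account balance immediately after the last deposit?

£264,024.29

This is an ordinary annuity: 6 deposits of £35,450.00 at the end of each year.
Periodic rate r = 0.086 per year.
FV = PMT × [((1+r)^n − 1)/r] = 35,450 × [(1+r)^6 − 1] / r = £264,024.29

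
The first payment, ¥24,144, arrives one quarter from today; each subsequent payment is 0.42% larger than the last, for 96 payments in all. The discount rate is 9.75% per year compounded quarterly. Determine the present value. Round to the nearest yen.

Periodic rate r = 0.0975/4 per quarter; n is counted in quarters.
Growing ordinary annuity: PV = PMT₁ × [1 − ((1+g)/(1+r))^n] / (r − g) = 24,144 × [1 − ((1+0.0042)/(1+r))^96] / (r − 0.0042) = ¥1,019,442.

¥1,019,442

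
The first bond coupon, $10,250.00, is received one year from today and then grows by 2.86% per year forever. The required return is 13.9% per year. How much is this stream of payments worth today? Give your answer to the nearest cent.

$92,844.20

Periodic rate r = 0.139 per year.
Growing perpetuity (Gordon): PV = PMT₁ / (r − g) = 10,250 / (r − 0.0286) = $92,844.20.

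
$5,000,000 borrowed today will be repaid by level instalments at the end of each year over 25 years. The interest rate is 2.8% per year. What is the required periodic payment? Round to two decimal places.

Level ordinary annuity; solve PV = PMT × [(1 − (1+r)^−n)/r] for PMT.
Periodic rate r = 0.028 per year.
With n = 25: PMT = 5,000,000 / ([(1 − (1+r)^−n)/r]) = $280,778.27

$280,778.27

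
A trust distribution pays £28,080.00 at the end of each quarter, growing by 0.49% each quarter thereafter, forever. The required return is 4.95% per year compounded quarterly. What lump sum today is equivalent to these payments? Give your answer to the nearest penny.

Periodic rate r = 0.0495/4 per quarter.
Growing perpetuity (Gordon): PV = PMT₁ / (r − g) = 28,080 / (r − 0.0049) = £3,756,521.74.

£3,756,521.74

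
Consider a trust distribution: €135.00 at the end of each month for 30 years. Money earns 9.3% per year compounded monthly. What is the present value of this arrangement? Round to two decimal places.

€16,337.87

This is an ordinary annuity: 360 payments of €135.00 at the end of each month.
Periodic rate r = 0.093/12 per month; n is counted in months.
PV = PMT × [(1 − (1+r)^−n)/r] = 135 × [1 − (1+r)^−360] / r = €16,337.87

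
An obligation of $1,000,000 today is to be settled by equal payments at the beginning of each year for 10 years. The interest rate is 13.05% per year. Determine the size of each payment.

Level annuity due; solve PV = PMT × [(1 − (1+r)^−n)/r] × (1+r) for PMT.
Periodic rate r = 0.1305 per year.
With n = 10: PMT = 1,000,000 / ([(1 − (1+r)^−n)/r] × (1+r)) = $163,341.86

$163,341.86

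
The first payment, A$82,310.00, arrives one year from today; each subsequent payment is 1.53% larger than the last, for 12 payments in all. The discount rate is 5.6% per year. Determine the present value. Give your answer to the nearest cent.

Periodic rate r = 0.056 per year.
Growing ordinary annuity: PV = PMT₁ × [1 − ((1+g)/(1+r))^n] / (r − g) = 82,310 × [1 − ((1+0.0153)/(1+r))^12] / (r − 0.0153) = A$760,462.01.

A$760,462.01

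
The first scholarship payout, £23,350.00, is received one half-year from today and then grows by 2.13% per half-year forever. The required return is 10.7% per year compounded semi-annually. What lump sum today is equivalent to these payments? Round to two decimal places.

Periodic rate r = 0.107/2 per half-year.
Growing perpetuity (Gordon): PV = PMT₁ / (r − g) = 23,350 / (r − 0.0213) = £725,155.28.

£725,155.28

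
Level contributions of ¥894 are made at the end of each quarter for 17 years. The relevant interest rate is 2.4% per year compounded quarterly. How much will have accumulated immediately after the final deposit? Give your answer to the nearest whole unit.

¥74,794

This is an ordinary annuity: 68 deposits of ¥894 at the end of each quarter.
Periodic rate r = 0.024/4 per quarter; n is counted in quarters.
FV = PMT × [((1+r)^n − 1)/r] = 894 × [(1+r)^68 − 1] / r = ¥74,794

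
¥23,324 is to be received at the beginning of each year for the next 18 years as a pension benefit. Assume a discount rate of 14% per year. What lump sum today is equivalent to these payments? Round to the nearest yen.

This is an annuity due: 18 payments of ¥23,324 at the beginning of each year.
Periodic rate r = 0.14 per year.
PV = PMT × [(1 − (1+r)^−n)/r] × (1+r) = 23,324 × [1 − (1+r)^−18] / r × (1+r) = ¥171,965

¥171,965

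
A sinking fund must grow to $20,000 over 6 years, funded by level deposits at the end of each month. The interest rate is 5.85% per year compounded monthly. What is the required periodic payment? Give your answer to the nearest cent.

$232.54

Level ordinary annuity; solve FV = PMT × [((1+r)^n − 1)/r] for PMT.
Periodic rate r = 0.0585/12 per month; n is counted in months.
With n = 72: PMT = 20,000 / ([((1+r)^n − 1)/r]) = $232.54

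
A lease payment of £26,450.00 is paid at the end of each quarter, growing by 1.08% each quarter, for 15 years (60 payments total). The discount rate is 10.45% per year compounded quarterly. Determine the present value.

£1,026,219.98

Periodic rate r = 0.1045/4 per quarter; n is counted in quarters.
Growing ordinary annuity: PV = PMT₁ × [1 − ((1+g)/(1+r))^n] / (r − g) = 26,450 × [1 − ((1+0.0108)/(1+r))^60] / (r − 0.0108) = £1,026,219.98.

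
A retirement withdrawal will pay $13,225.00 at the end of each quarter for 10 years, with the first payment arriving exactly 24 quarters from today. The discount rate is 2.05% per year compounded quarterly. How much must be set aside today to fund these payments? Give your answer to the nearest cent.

Ordinary annuity of 40 payments, first payment at period 24.
Periodic rate r = 0.0205/4 per quarter; n is counted in quarters.
The ordinary-annuity PV formula values the stream one period before the first payment (period 23); discount that back 23 periods:
PV₀ = 13,225 × [1 − (1+r)^−40] / r × (1+r)^−23 = $424,266.03

$424,266.03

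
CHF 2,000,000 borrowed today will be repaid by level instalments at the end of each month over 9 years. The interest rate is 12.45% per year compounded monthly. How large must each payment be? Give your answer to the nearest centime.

CHF 30,878.19

Level ordinary annuity; solve PV = PMT × [(1 − (1+r)^−n)/r] for PMT.
Periodic rate r = 0.1245/12 per month; n is counted in months.
With n = 108: PMT = 2,000,000 / ([(1 − (1+r)^−n)/r]) = CHF 30,878.19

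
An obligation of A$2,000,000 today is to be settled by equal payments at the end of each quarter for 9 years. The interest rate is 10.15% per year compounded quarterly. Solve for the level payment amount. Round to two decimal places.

Level ordinary annuity; solve PV = PMT × [(1 − (1+r)^−n)/r] for PMT.
Periodic rate r = 0.1015/4 per quarter; n is counted in quarters.
With n = 36: PMT = 2,000,000 / ([(1 − (1+r)^−n)/r]) = A$85,396.85

A$85,396.85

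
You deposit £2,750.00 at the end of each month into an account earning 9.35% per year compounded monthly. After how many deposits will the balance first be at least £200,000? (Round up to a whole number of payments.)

58 payments

Periodic rate r = 0.0935/12 per month; n is counted in months.
Ordinary annuity FV: 200,000 = 2,750 × [((1+r)^n − 1)/r].
(1+r)^n = 1 + 200,000 × r / 2,750, so n = ln(1 + 200,000·r/2,750) / ln(1+r) = 57.84.
Round up to a whole number of payments: n = 58.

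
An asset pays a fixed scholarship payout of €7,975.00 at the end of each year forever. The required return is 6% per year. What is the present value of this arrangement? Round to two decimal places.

€132,916.67

Periodic rate r = 0.06 per year.
Level perpetuity: PV = PMT / r = 7,975 / (0.06) = €132,916.67.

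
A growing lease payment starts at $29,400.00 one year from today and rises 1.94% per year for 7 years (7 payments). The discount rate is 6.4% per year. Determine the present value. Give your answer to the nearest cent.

$170,727.79

Periodic rate r = 0.064 per year.
Growing ordinary annuity: PV = PMT₁ × [1 − ((1+g)/(1+r))^n] / (r − g) = 29,400 × [1 − ((1+0.0194)/(1+r))^7] / (r − 0.0194) = $170,727.79.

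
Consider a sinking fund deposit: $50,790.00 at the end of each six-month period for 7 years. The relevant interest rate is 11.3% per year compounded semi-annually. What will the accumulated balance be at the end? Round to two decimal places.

This is an ordinary annuity: 14 deposits of $50,790.00 at the end of each six-month period.
Periodic rate r = 0.113/2 per half-year; n is counted in half-years.
FV = PMT × [((1+r)^n − 1)/r] = 50,790 × [(1+r)^14 − 1] / r = $1,041,513.41

$1,041,513.41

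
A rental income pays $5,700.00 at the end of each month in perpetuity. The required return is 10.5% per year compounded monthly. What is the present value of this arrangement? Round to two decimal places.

$651,428.57

Periodic rate r = 0.105/12 per month.
Level perpetuity: PV = PMT / r = 5,700 / (0.105/12) = $651,428.57.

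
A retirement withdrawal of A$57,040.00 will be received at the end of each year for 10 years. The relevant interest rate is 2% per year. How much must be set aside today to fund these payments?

A$512,366.65

This is an ordinary annuity: 10 payments of A$57,040.00 at the end of each year.
Periodic rate r = 0.02 per year.
PV = PMT × [(1 − (1+r)^−n)/r] = 57,040 × [1 − (1+r)^−10] / r = A$512,366.65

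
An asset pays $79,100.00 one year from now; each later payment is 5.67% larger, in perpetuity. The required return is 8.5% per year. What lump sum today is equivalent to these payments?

Periodic rate r = 0.085 per year.
Growing perpetuity (Gordon): PV = PMT₁ / (r − g) = 79,100 / (r − 0.0567) = $2,795,053.00.

$2,795,053.00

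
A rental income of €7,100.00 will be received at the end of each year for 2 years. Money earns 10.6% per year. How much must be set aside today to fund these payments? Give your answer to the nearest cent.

This is an ordinary annuity: 2 payments of €7,100.00 at the end of each year.
Periodic rate r = 0.106 per year.
PV = PMT × [(1 − (1+r)^−n)/r] = 7,100 × [1 − (1+r)^−2] / r = €12,223.81

€12,223.81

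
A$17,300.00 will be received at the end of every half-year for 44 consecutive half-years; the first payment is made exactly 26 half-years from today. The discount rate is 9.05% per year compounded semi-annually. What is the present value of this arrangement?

Ordinary annuity of 44 payments, first payment at period 26.
Periodic rate r = 0.0905/2 per half-year; n is counted in half-years.
The ordinary-annuity PV formula values the stream one period before the first payment (period 25); discount that back 25 periods:
PV₀ = 17,300 × [1 − (1+r)^−44] / r × (1+r)^−25 = A$108,411.30

A$108,411.30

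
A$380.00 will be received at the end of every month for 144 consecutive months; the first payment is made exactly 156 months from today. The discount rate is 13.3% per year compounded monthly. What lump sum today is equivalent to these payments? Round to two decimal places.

A$4,940.60

Ordinary annuity of 144 payments, first payment at period 156.
Periodic rate r = 0.133/12 per month; n is counted in months.
The ordinary-annuity PV formula values the stream one period before the first payment (period 155); discount that back 155 periods:
PV₀ = 380 × [1 − (1+r)^−144] / r × (1+r)^−155 = A$4,940.60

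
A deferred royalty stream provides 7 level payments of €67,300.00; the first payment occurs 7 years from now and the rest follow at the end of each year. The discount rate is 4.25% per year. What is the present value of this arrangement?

€311,785.63

Ordinary annuity of 7 payments, first payment at period 7.
Periodic rate r = 0.0425 per year.
The ordinary-annuity PV formula values the stream one period before the first payment (period 6); discount that back 6 periods:
PV₀ = 67,300 × [1 − (1+r)^−7] / r × (1+r)^−6 = €311,785.63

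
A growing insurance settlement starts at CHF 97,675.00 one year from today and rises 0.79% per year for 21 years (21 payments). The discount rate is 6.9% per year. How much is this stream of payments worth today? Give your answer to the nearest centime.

Periodic rate r = 0.069 per year.
Growing ordinary annuity: PV = PMT₁ × [1 − ((1+g)/(1+r))^n] / (r − g) = 97,675 × [1 − ((1+0.0079)/(1+r))^21] / (r − 0.0079) = CHF 1,134,118.43.

CHF 1,134,118.43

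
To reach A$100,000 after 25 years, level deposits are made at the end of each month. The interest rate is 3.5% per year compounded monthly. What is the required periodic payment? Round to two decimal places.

A$208.96

Level ordinary annuity; solve FV = PMT × [((1+r)^n − 1)/r] for PMT.
Periodic rate r = 0.035/12 per month; n is counted in months.
With n = 300: PMT = 100,000 / ([((1+r)^n − 1)/r]) = A$208.96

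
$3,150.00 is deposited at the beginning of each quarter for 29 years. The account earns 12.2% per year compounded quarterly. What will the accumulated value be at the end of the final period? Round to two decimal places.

$3,365,943.43

This is an annuity due: 116 deposits of $3,150.00 at the beginning of each quarter.
Periodic rate r = 0.122/4 per quarter; n is counted in quarters.
FV = PMT × [((1+r)^n − 1)/r] × (1+r) = 3,150 × [(1+r)^116 − 1] / r × (1+r) = $3,365,943.43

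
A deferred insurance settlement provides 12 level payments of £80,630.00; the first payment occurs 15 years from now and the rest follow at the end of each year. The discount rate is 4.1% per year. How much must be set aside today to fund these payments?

£428,654.93

Ordinary annuity of 12 payments, first payment at period 15.
Periodic rate r = 0.041 per year.
The ordinary-annuity PV formula values the stream one period before the first payment (period 14); discount that back 14 periods:
PV₀ = 80,630 × [1 − (1+r)^−12] / r × (1+r)^−14 = £428,654.93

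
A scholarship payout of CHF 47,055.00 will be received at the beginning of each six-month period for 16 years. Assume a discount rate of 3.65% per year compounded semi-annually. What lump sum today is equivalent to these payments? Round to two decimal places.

This is an annuity due: 32 payments of CHF 47,055.00 at the beginning of each six-month period.
Periodic rate r = 0.0365/2 per half-year; n is counted in half-years.
PV = PMT × [(1 − (1+r)^−n)/r] × (1+r) = 47,055 × [1 − (1+r)^−32] / r × (1+r) = CHF 1,153,587.00

CHF 1,153,587.00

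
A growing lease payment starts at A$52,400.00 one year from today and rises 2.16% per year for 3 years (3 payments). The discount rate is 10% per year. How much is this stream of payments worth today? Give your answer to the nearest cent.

Periodic rate r = 0.1 per year.
Growing ordinary annuity: PV = PMT₁ × [1 − ((1+g)/(1+r))^n] / (r − g) = 52,400 × [1 − ((1+0.0216)/(1+r))^3] / (r − 0.0216) = A$132,965.55.

A$132,965.55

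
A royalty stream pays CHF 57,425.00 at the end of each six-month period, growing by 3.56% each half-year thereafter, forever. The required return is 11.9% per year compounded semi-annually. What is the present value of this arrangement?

Periodic rate r = 0.119/2 per half-year.
Growing perpetuity (Gordon): PV = PMT₁ / (r − g) = 57,425 / (r − 0.0356) = CHF 2,402,719.67.

CHF 2,402,719.67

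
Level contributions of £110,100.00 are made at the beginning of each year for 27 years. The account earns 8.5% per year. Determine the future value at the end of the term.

£11,312,085.86

This is an annuity due: 27 deposits of £110,100.00 at the beginning of each year.
Periodic rate r = 0.085 per year.
FV = PMT × [((1+r)^n − 1)/r] × (1+r) = 110,100 × [(1+r)^27 − 1] / r × (1+r) = £11,312,085.86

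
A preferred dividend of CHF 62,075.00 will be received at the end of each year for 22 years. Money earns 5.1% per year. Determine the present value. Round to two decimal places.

CHF 809,695.16

This is an ordinary annuity: 22 payments of CHF 62,075.00 at the end of each year.
Periodic rate r = 0.051 per year.
PV = PMT × [(1 − (1+r)^−n)/r] = 62,075 × [1 − (1+r)^−22] / r = CHF 809,695.16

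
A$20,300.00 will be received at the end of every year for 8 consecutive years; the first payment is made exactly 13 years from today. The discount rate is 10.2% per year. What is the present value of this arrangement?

A$33,518.90

Ordinary annuity of 8 payments, first payment at period 13.
Periodic rate r = 0.102 per year.
The ordinary-annuity PV formula values the stream one period before the first payment (period 12); discount that back 12 periods:
PV₀ = 20,300 × [1 − (1+r)^−8] / r × (1+r)^−12 = A$33,518.90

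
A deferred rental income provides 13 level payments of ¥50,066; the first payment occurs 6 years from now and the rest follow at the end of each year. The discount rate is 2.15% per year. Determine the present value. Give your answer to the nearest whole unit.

¥505,825

Ordinary annuity of 13 payments, first payment at period 6.
Periodic rate r = 0.0215 per year.
The ordinary-annuity PV formula values the stream one period before the first payment (period 5); discount that back 5 periods:
PV₀ = 50,066 × [1 − (1+r)^−13] / r × (1+r)^−5 = ¥505,825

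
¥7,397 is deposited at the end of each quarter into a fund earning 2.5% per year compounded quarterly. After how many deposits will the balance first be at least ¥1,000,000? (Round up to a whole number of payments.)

99 payments

Periodic rate r = 0.025/4 per quarter; n is counted in quarters.
Ordinary annuity FV: 1,000,000 = 7,397 × [((1+r)^n − 1)/r].
(1+r)^n = 1 + 1,000,000 × r / 7,397, so n = ln(1 + 1,000,000·r/7,397) / ln(1+r) = 98.30.
Round up to a whole number of payments: n = 99.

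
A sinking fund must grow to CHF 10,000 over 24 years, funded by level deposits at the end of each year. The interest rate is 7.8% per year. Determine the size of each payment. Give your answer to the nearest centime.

CHF 153.99

Level ordinary annuity; solve FV = PMT × [((1+r)^n − 1)/r] for PMT.
Periodic rate r = 0.078 per year.
With n = 24: PMT = 10,000 / ([((1+r)^n − 1)/r]) = CHF 153.99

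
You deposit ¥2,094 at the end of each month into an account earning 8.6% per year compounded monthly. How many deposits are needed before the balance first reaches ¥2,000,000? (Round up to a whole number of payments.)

289 payments

Periodic rate r = 0.086/12 per month; n is counted in months.
Ordinary annuity FV: 2,000,000 = 2,094 × [((1+r)^n − 1)/r].
(1+r)^n = 1 + 2,000,000 × r / 2,094, so n = ln(1 + 2,000,000·r/2,094) / ln(1+r) = 288.45.
Round up to a whole number of payments: n = 289.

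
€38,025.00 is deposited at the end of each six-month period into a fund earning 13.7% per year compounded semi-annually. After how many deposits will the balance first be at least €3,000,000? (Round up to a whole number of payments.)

Periodic rate r = 0.137/2 per half-year; n is counted in half-years.
Ordinary annuity FV: 3,000,000 = 38,025 × [((1+r)^n − 1)/r].
(1+r)^n = 1 + 3,000,000 × r / 38,025, so n = ln(1 + 3,000,000·r/38,025) / ln(1+r) = 28.03.
Round up to a whole number of payments: n = 29.

29 payments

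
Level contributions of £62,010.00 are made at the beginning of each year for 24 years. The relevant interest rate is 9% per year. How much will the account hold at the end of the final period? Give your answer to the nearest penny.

£5,190,292.58

This is an annuity due: 24 deposits of £62,010.00 at the beginning of each year.
Periodic rate r = 0.09 per year.
FV = PMT × [((1+r)^n − 1)/r] × (1+r) = 62,010 × [(1+r)^24 − 1] / r × (1+r) = £5,190,292.58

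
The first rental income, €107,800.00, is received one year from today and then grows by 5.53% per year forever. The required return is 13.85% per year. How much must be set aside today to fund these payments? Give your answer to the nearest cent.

€1,295,673.08

Periodic rate r = 0.1385 per year.
Growing perpetuity (Gordon): PV = PMT₁ / (r − g) = 107,800 / (r − 0.0553) = €1,295,673.08.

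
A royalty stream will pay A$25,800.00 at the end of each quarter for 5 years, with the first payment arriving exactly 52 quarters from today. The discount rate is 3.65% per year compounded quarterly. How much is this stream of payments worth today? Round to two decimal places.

Ordinary annuity of 20 payments, first payment at period 52.
Periodic rate r = 0.0365/4 per quarter; n is counted in quarters.
The ordinary-annuity PV formula values the stream one period before the first payment (period 51); discount that back 51 periods:
PV₀ = 25,800 × [1 − (1+r)^−20] / r × (1+r)^−51 = A$295,549.28

A$295,549.28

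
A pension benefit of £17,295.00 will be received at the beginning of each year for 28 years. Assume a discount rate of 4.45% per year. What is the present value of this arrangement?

£285,987.76

This is an annuity due: 28 payments of £17,295.00 at the beginning of each year.
Periodic rate r = 0.0445 per year.
PV = PMT × [(1 − (1+r)^−n)/r] × (1+r) = 17,295 × [1 − (1+r)^−28] / r × (1+r) = £285,987.76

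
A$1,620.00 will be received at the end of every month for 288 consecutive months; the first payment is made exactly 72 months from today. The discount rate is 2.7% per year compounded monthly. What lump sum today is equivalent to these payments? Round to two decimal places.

Ordinary annuity of 288 payments, first payment at period 72.
Periodic rate r = 0.027/12 per month; n is counted in months.
The ordinary-annuity PV formula values the stream one period before the first payment (period 71); discount that back 71 periods:
PV₀ = 1,620 × [1 − (1+r)^−288] / r × (1+r)^−71 = A$292,496.37

A$292,496.37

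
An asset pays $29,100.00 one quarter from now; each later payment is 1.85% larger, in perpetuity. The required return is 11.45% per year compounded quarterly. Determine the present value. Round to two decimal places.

Periodic rate r = 0.1145/4 per quarter.
Growing perpetuity (Gordon): PV = PMT₁ / (r − g) = 29,100 / (r − 0.0185) = $2,874,074.07.

$2,874,074.07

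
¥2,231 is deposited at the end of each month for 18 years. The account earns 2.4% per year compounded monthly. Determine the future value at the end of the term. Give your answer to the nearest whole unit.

This is an ordinary annuity: 216 deposits of ¥2,231 at the end of each month.
Periodic rate r = 0.024/12 per month; n is counted in months.
FV = PMT × [((1+r)^n − 1)/r] = 2,231 × [(1+r)^216 − 1] / r = ¥602,003

¥602,003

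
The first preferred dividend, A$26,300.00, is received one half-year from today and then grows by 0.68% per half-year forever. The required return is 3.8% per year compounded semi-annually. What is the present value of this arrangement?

A$2,155,737.70

Periodic rate r = 0.038/2 per half-year.
Growing perpetuity (Gordon): PV = PMT₁ / (r − g) = 26,300 / (r − 0.0068) = A$2,155,737.70.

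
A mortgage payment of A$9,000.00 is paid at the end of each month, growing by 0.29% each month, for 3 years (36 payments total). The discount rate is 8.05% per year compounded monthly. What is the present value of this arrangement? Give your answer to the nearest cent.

Periodic rate r = 0.0805/12 per month; n is counted in months.
Growing ordinary annuity: PV = PMT₁ × [1 − ((1+g)/(1+r))^n] / (r − g) = 9,000 × [1 − ((1+0.0029)/(1+r))^36] / (r − 0.0029) = A$301,420.20.

A$301,420.20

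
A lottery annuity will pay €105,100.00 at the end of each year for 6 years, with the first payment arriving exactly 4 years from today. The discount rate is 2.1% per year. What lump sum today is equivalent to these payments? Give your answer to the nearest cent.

Ordinary annuity of 6 payments, first payment at period 4.
Periodic rate r = 0.021 per year.
The ordinary-annuity PV formula values the stream one period before the first payment (period 3); discount that back 3 periods:
PV₀ = 105,100 × [1 − (1+r)^−6] / r × (1+r)^−3 = €551,264.67

€551,264.67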